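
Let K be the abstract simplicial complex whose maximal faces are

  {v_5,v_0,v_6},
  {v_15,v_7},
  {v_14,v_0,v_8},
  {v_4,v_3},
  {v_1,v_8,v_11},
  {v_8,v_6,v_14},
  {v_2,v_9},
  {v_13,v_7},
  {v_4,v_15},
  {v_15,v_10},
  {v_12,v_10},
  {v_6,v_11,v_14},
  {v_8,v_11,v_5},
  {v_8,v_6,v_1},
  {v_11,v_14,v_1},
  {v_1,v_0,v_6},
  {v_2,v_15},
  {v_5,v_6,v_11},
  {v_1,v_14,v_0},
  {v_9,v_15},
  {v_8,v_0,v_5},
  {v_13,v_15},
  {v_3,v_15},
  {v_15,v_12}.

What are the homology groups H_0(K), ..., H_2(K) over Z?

Fix the vertex order v_0 < v_1 < v_2 < v_3 < v_4 < v_5 < v_6 < v_7 < v_8 < v_9 < v_10 < v_11 < v_12 < v_13 < v_14 < v_15 and write every simplex with vertices in increasing order. Then dim K = 2 and the simplices of K are:

  0-simplices (16): [v_0], [v_1], [v_2], [v_3], [v_4], [v_5], [v_6], [v_7], [v_8], [v_9], [v_10], [v_11], [v_12], [v_13], [v_14], [v_15]
  1-simplices (30): (30 of them)
  2-simplices (12): (12 of them)

giving chain groups C_0 ≅ Z^16, C_1 ≅ Z^30, C_2 ≅ Z^12.

The boundary map ∂_1: C_1 → C_0 is given by ∂[p,q] = [q] − [p].
The resulting 16×30 matrix has rank 14, and its Smith normal form has invariant factors (1,1,1,1,1,1,1,1,1,1,1,1,1,1).

Boundary ∂_2: C_2 → C_1 acts by ∂[p,q,r] = [q,r] − [p,r] + [p,q]. For instance
  ∂[v_0,v_1,v_6] = [v_1,v_6] − [v_0,v_6] + [v_0,v_1],
  ∂[v_0,v_8,v_14] = [v_8,v_14] − [v_0,v_14] + [v_0,v_8].
As a 30×12 matrix over Z this has rank 12, with invariant factors (1,1,1,1,1,1,1,1,1,1,1,2).

Computing H_k = (kernel of ∂_k) / (image of ∂_{k+1}):

  H_0: rank C_0 − rank ∂_1 = 16 − 14 = 2, and the invariant factors of ∂_1 are all 1, so H_0 = Z^2.
  H_1: rank ker ∂_1 − rank ∂_2 = (30 − 14) − 12 = 4, and ∂_2 has invariant factor 2 > 1, so H_1 = Z^4 ⊕ Z/2.
  H_2: rank ker ∂_2 − rank ∂_3 = (12 − 12) − 0 = 0, and there is no ∂_3, so H_2 = 0.

H_0 = Z^2,  H_1 = Z^4 ⊕ Z/2,  H_2 = 0.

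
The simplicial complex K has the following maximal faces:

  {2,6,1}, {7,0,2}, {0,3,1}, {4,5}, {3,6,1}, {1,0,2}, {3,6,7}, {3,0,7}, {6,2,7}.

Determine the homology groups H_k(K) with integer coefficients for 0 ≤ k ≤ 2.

Fix the vertex order 0 < 1 < 2 < 3 < 4 < 5 < 6 < 7 and write every simplex with vertices in increasing order. Then dim K = 2 and the simplices of K are:

  0-simplices (8): [0], [1], [2], [3], [4], [5], [6], [7]
  1-simplices (13): [0,1], [0,2], [0,3], [0,7], [1,2], [1,3], [1,6], [2,6], [2,7], [3,6], [3,7], [4,5], [6,7]
  2-simplices (8): [0,1,2], [0,1,3], [0,2,7], [0,3,7], [1,2,6], [1,3,6], [2,6,7], [3,6,7]

so the chain groups are C_0 ≅ Z^8, C_1 ≅ Z^13, C_2 ≅ Z^8.

Boundary ∂_1: C_1 → C_0 is given by ∂[p,q] = [q] − [p].
The 8×13 boundary matrix has rank 6 and Smith normal form diag(1,1,1,1,1,1).

The boundary map ∂_2: C_2 → C_1 sends each 2-simplex [p,q,r] to [q,r] − [p,r] + [p,q]. For instance
  ∂[1,3,6] = [3,6] − [1,6] + [1,3],
  ∂[0,3,7] = [3,7] − [0,7] + [0,3].
The 13×8 boundary matrix has rank 7 and Smith normal form diag(1,1,1,1,1,1,1).

Now H_k = ker ∂_k / im ∂_{k+1}, so:

  H_0: rank C_0 − rank ∂_1 = 8 − 6 = 2, and the invariant factors of ∂_1 are all 1, so H_0 = Z^2.
  H_1: rank ker ∂_1 − rank ∂_2 = (13 − 6) − 7 = 0, and the invariant factors of ∂_2 are all 1, so H_1 = 0.
  H_2: rank ker ∂_2 − rank ∂_3 = (8 − 7) − 0 = 1, and there is no ∂_3, so H_2 = Z.

(K is a triangulation of the disjoint union of the 2-sphere S^2 and the 1-simplex.)

H_0 ≅ Z^2,  H_1 = 0,  H_2 ≅ Z.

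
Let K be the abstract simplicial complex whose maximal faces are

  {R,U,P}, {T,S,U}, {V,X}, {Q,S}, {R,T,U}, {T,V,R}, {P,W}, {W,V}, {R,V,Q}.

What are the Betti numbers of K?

Fix the vertex order P < Q < R < S < T < U < V < W < X and write every simplex with vertices in increasing order. Then dim K = 2 and the simplices of K are:

  0-simplices (9): P, Q, R, S, T, U, V, W, X
  1-simplices (15): PR, PU, PW, QR, QS, QV, RT, RU, RV, ST, SU, TU, TV, VW, VX
  2-simplices (5): PRU, QRV, RTU, RTV, STU

so the chain groups are C_0 ≅ Z^9, C_1 ≅ Z^15, C_2 ≅ Z^5.

∂_1: C_1 → C_0 maps an edge to its endpoints' difference, ∂[p,q] = q − p.
The resulting 9×15 matrix has rank 8, and its Smith normal form has invariant factors (1,1,1,1,1,1,1,1).

Boundary ∂_2: C_2 → C_1 maps a triangle to the signed sum of its edges. For instance
  ∂QRV = RV − QV + QR,
  ∂RTU = TU − RU + RT.
This gives a 15×5 integer matrix of rank 5; reducing to Smith normal form yields diagonal entries (1,1,1,1,1).

From H_k ≅ ker(∂_k) / im(∂_{k+1}) we obtain:

  H_0: rank C_0 − rank ∂_1 = 9 − 8 = 1, and the invariant factors of ∂_1 are all 1, so H_0 = Z.
  H_1: rank ker ∂_1 − rank ∂_2 = (15 − 8) − 5 = 2, and the invariant factors of ∂_2 are all 1, so H_1 = Z^2.
  H_2: rank ker ∂_2 − rank ∂_3 = (5 − 5) − 0 = 0, and there is no ∂_3, so H_2 = 0.

As a check, the Euler characteristic is 9 − 15 + 5 = -1, which agrees with 1 − 2 + 0 = -1.

Hence the Betti numbers are b_0 = 1, b_1 = 2, b_2 = 0.

b_0 = 1, b_1 = 2, b_2 = 0.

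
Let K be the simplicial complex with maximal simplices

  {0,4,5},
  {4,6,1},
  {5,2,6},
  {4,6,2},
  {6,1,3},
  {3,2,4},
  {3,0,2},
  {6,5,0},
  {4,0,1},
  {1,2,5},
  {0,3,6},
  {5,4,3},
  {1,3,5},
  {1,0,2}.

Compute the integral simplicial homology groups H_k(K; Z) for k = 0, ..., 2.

H_0 = Z,  H_1 = Z^2,  H_2 = Z.

Take the total order 0 < 1 < 2 < 3 < 4 < 5 < 6 on the vertex set. Then K (dimension 2) consists of the simplices:

  0-simplices (7): [0], [1], [2], [3], [4], [5], [6]
  1-simplices (21): [0,1], [0,2], [0,3], [0,4], [0,5], [0,6], [1,2], [1,3], [1,4], [1,5], [1,6], [2,3], [2,4], [2,5], [2,6], [3,4], [3,5], [3,6], [4,5], [4,6], [5,6]
  2-simplices (14): [0,1,2], [0,1,4], [0,2,3], [0,3,6], [0,4,5], [0,5,6], [1,2,5], [1,3,5], [1,3,6], [1,4,6], [2,3,4], [2,4,6], [2,5,6], [3,4,5]

so the chain groups are C_0 ≅ Z^7, C_1 ≅ Z^21, C_2 ≅ Z^14.

∂_1: C_1 → C_0 is given by ∂[p,q] = [q] − [p]. For instance
  ∂[2,4] = [4] − [2].
This gives a 7×21 integer matrix of rank 6; reducing to Smith normal form yields diagonal entries (1,1,1,1,1,1).

Boundary ∂_2: C_2 → C_1 sends each 2-simplex [p,q,r] to [q,r] − [p,r] + [p,q]. For instance
  ∂[0,3,6] = [3,6] − [0,6] + [0,3],
  ∂[1,2,5] = [2,5] − [1,5] + [1,2].
As a 21×14 matrix over Z this has rank 13, with invariant factors (1,1,1,1,1,1,1,1,1,1,1,1,1).

Computing H_k = (kernel of ∂_k) / (image of ∂_{k+1}):

  H_0: rank C_0 − rank ∂_1 = 7 − 6 = 1, and the invariant factors of ∂_1 are all 1, so H_0 ≅ Z.
  H_1: rank ker ∂_1 − rank ∂_2 = (21 − 6) − 13 = 2, and the invariant factors of ∂_2 are all 1, so H_1 ≅ Z^2.
  H_2: rank ker ∂_2 − rank ∂_3 = (14 − 13) − 0 = 1, and there is no ∂_3, so H_2 ≅ Z.

As a check, the Euler characteristic is 7 − 21 + 14 = 0, which agrees with 1 − 2 + 1 = 0.
(K is a triangulation of the torus T^2.)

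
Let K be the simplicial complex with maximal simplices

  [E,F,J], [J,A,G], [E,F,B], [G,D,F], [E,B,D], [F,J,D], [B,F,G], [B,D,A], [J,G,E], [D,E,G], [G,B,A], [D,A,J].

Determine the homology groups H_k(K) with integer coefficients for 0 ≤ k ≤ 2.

Order the vertices as A < B < D < E < F < G < J. Listing each simplex with vertices in this order, K has dimension 2 with simplices:

  0-simplices (7): A, B, D, E, F, G, J
  1-simplices (18): AB, AD, AG, AJ, BD, BE, BF, BG, DE, DF, DG, DJ, EF, EG, EJ, FG, FJ, GJ
  2-simplices (12): ABD, ABG, ADJ, AGJ, BDE, BEF, BFG, DEG, DFG, DFJ, EFJ, EGJ

Hence C_0 ≅ Z^7, C_1 ≅ Z^18, C_2 ≅ Z^12.

∂_1: C_1 → C_0 is given by ∂[p,q] = [q] − [p]. For instance
  ∂BE = E − B.
As a 7×18 matrix over Z this has rank 6, with invariant factors (1,1,1,1,1,1).

The boundary map ∂_2: C_2 → C_1 maps a triangle to the signed sum of its edges. For instance
  ∂BFG = FG − BG + BF,
  ∂DFG = FG − DG + DF.
The 18×12 boundary matrix has rank 12 and Smith normal form diag(1,1,1,1,1,1,1,1,1,1,1,2).

Now H_k = ker ∂_k / im ∂_{k+1}, so:

  H_0: rank C_0 − rank ∂_1 = 7 − 6 = 1, and the invariant factors of ∂_1 are all 1, so H_0 = Z.
  H_1: rank ker ∂_1 − rank ∂_2 = (18 − 6) − 12 = 0, and ∂_2 has invariant factor 2 > 1, so H_1 = Z/2.
  H_2: rank ker ∂_2 − rank ∂_3 = (12 − 12) − 0 = 0, and there is no ∂_3, so H_2 = 0.

H_0 = Z,  H_1 = Z/2,  H_2 = 0.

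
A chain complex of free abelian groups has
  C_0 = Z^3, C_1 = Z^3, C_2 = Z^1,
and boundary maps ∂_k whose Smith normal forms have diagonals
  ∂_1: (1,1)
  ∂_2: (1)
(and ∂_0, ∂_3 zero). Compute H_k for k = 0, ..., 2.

H_0 = Z,  H_1 = 0,  H_2 = 0.

H_0: b_0 = 3 − 0 − 2 = 1; torsion from ∂_1 factors > 1: none. So H_0 = Z.
H_1: b_1 = 3 − 2 − 1 = 0; torsion from ∂_2 factors > 1: none. So H_1 = 0.
H_2: b_2 = 1 − 1 − 0 = 0; torsion from ∂_3 factors > 1: none. So H_2 = 0.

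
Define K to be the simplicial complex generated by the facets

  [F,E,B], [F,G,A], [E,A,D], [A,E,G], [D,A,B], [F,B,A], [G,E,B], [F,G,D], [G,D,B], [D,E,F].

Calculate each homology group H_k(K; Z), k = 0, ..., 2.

H_0 ≅ Z,  H_1 ≅ Z/2,  H_2 = 0.

Order the vertices as A < B < D < E < F < G. Listing each simplex with vertices in this order, K has dimension 2 with simplices:

  0-simplices (6): A, B, D, E, F, G
  1-simplices (15): AB, AD, AE, AF, AG, BD, BE, BF, BG, DE, DF, DG, EF, EG, FG
  2-simplices (10): ABD, ABF, ADE, AEG, AFG, BDG, BEF, BEG, DEF, DFG

Hence C_0 ≅ Z^6, C_1 ≅ Z^15, C_2 ≅ Z^10.

Boundary ∂_1: C_1 → C_0 sends each edge [p,q] (with p < q) to q − p.
The 6×15 boundary matrix has rank 5 and Smith normal form diag(1,1,1,1,1).

∂_2: C_2 → C_1 acts by ∂[p,q,r] = [q,r] − [p,r] + [p,q]. For instance
  ∂BEG = EG − BG + BE,
  ∂ABF = BF − AF + AB.
As a 15×10 matrix over Z this has rank 10, with invariant factors (1,1,1,1,1,1,1,1,1,2).

Reading off H_k = ker ∂_k / im ∂_{k+1}:

  H_0: rank C_0 − rank ∂_1 = 6 − 5 = 1, and the invariant factors of ∂_1 are all 1, so H_0 ≅ Z.
  H_1: rank ker ∂_1 − rank ∂_2 = (15 − 5) − 10 = 0, and ∂_2 has invariant factor 2 > 1, so H_1 ≅ Z/2.
  H_2: rank ker ∂_2 − rank ∂_3 = (10 − 10) − 0 = 0, and there is no ∂_3, so H_2 ≅ 0.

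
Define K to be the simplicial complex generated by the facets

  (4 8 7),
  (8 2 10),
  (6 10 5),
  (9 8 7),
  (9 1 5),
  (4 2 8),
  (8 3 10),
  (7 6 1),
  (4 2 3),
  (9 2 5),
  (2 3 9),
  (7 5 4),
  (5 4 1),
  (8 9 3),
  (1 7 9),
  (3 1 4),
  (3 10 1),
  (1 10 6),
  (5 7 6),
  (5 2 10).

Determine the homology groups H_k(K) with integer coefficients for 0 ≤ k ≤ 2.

H_0 = Z,  H_1 = Z ⊕ Z/2Z,  H_2 = 0.

We work with the vertex ordering 1 < 2 < 3 < 4 < 5 < 6 < 7 < 8 < 9 < 10. The simplices of K, each written with vertices in increasing order, are:

  0-simplices (10): [1], [2], [3], [4], [5], [6], [7], [8], [9], [10]
  1-simplices (30): (30 of them)
  2-simplices (20): (20 of them)

so the chain groups are C_0 ≅ Z^10, C_1 ≅ Z^30, C_2 ≅ Z^20.

The boundary map ∂_1: C_1 → C_0 sends each edge [p,q] (with p < q) to q − p.
This gives a 10×30 integer matrix of rank 9; reducing to Smith normal form yields diagonal entries (1,1,1,1,1,1,1,1,1).

∂_2: C_2 → C_1 sends each 2-simplex [p,q,r] to [q,r] − [p,r] + [p,q]. For instance
  ∂[4,5,7] = [5,7] − [4,7] + [4,5],
  ∂[2,5,10] = [5,10] − [2,10] + [2,5].
As a 30×20 matrix over Z this has rank 20, with invariant factors (1,1,1,1,1,1,1,1,1,1,1,1,1,1,1,1,1,1,1,2).

Computing H_k = (kernel of ∂_k) / (image of ∂_{k+1}):

  H_0: rank C_0 − rank ∂_1 = 10 − 9 = 1, and the invariant factors of ∂_1 are all 1, so H_0 ≅ Z.
  H_1: rank ker ∂_1 − rank ∂_2 = (30 − 9) − 20 = 1, and ∂_2 has invariant factor 2 > 1, so H_1 ≅ Z ⊕ Z/2Z.
  H_2: rank ker ∂_2 − rank ∂_3 = (20 − 20) − 0 = 0, and there is no ∂_3, so H_2 ≅ 0.

As a check, the Euler characteristic is 10 − 30 + 20 = 0, which agrees with 1 − 1 + 0 = 0.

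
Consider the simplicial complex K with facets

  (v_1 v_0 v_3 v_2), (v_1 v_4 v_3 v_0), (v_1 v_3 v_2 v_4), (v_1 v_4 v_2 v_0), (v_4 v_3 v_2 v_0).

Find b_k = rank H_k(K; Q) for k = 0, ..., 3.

Take the total order v_0 < v_1 < v_2 < v_3 < v_4 on the vertex set. Then K (dimension 3) consists of the simplices:

  0-simplices (5): [v_0], [v_1], [v_2], [v_3], [v_4]
  1-simplices (10): [v_0,v_1], [v_0,v_2], [v_0,v_3], [v_0,v_4], [v_1,v_2], [v_1,v_3], [v_1,v_4], [v_2,v_3], [v_2,v_4], [v_3,v_4]
  2-simplices (10): [v_0,v_1,v_2], [v_0,v_1,v_3], [v_0,v_1,v_4], [v_0,v_2,v_3], [v_0,v_2,v_4], [v_0,v_3,v_4], [v_1,v_2,v_3], [v_1,v_2,v_4], [v_1,v_3,v_4], [v_2,v_3,v_4]
  3-simplices (5): [v_0,v_1,v_2,v_3], [v_0,v_1,v_2,v_4], [v_0,v_1,v_3,v_4], [v_0,v_2,v_3,v_4], [v_1,v_2,v_3,v_4]

Hence C_0 ≅ Z^5, C_1 ≅ Z^10, C_2 ≅ Z^10, C_3 ≅ Z^5.

∂_1: C_1 → C_0 maps an edge to its endpoints' difference, ∂[p,q] = q − p.
The resulting 5×10 matrix has rank 4, and its Smith normal form has invariant factors (1,1,1,1).

The boundary map ∂_2: C_2 → C_1 maps a triangle to the signed sum of its edges. For instance
  ∂[v_2,v_3,v_4] = [v_3,v_4] − [v_2,v_4] + [v_2,v_3],
  ∂[v_0,v_1,v_2] = [v_1,v_2] − [v_0,v_2] + [v_0,v_1].
As a 10×10 matrix over Z this has rank 6, with invariant factors (1,1,1,1,1,1).

∂_3: C_3 → C_2 sends each 3-simplex σ to the alternating sum Σ_i (−1)^i (σ with its i-th vertex removed). For instance
  ∂[v_0,v_1,v_3,v_4] = [v_1,v_3,v_4] − [v_0,v_3,v_4] + [v_0,v_1,v_4] − [v_0,v_1,v_3],
  ∂[v_1,v_2,v_3,v_4] = [v_2,v_3,v_4] − [v_1,v_3,v_4] + [v_1,v_2,v_4] − [v_1,v_2,v_3].
As a 10×5 matrix over Z this has rank 4, with invariant factors (1,1,1,1).

Computing H_k = (kernel of ∂_k) / (image of ∂_{k+1}):

  H_0: rank C_0 − rank ∂_1 = 5 − 4 = 1, and the invariant factors of ∂_1 are all 1, so H_0 ≅ Z.
  H_1: rank ker ∂_1 − rank ∂_2 = (10 − 4) − 6 = 0, and the invariant factors of ∂_2 are all 1, so H_1 ≅ 0.
  H_2: rank ker ∂_2 − rank ∂_3 = (10 − 6) − 4 = 0, and the invariant factors of ∂_3 are all 1, so H_2 ≅ 0.
  H_3: rank ker ∂_3 − rank ∂_4 = (5 − 4) − 0 = 1, and there is no ∂_4, so H_3 ≅ Z.

(K is a triangulation of the 3-sphere S^3.)

Hence the Betti numbers are b_0 = 1, b_1 = 0, b_2 = 0, b_3 = 1.

b_0 = 1, b_1 = 0, b_2 = 0, b_3 = 1.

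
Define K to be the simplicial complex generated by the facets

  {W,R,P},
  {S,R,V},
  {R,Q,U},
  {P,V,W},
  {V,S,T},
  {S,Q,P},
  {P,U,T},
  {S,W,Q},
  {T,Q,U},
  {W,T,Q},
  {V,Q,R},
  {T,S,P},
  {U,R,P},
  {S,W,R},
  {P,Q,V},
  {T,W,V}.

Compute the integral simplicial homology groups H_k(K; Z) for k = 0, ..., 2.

H_0 = Z,  H_1 = Z^2,  H_2 = Z.

We work with the vertex ordering P < Q < R < S < T < U < V < W. The simplices of K, each written with vertices in increasing order, are:

  0-simplices (8): P, Q, R, S, T, U, V, W
  1-simplices (24): PQ, PR, PS, PT, PU, PV, PW, QR, QS, QT, QU, QV, QW, RS, RU, RV, RW, ST, SV, SW, TU, TV, TW, VW
  2-simplices (16): PQS, PQV, PRU, PRW, PST, PTU, PVW, QRU, QRV, QSW, QTU, QTW, RSV, RSW, STV, TVW

Hence C_0 ≅ Z^8, C_1 ≅ Z^24, C_2 ≅ Z^16.

The boundary map ∂_1: C_1 → C_0 sends each edge [p,q] (with p < q) to q − p.
The 8×24 boundary matrix has rank 7 and Smith normal form diag(1,1,1,1,1,1,1).

The boundary map ∂_2: C_2 → C_1 acts by ∂[p,q,r] = [q,r] − [p,r] + [p,q]. For instance
  ∂PQS = QS − PS + PQ,
  ∂QTU = TU − QU + QT.
The resulting 24×16 matrix has rank 15, and its Smith normal form has invariant factors (1,1,1,1,1,1,1,1,1,1,1,1,1,1,1).

Now H_k = ker ∂_k / im ∂_{k+1}, so:

  H_0: rank C_0 − rank ∂_1 = 8 − 7 = 1, and the invariant factors of ∂_1 are all 1, so H_0 ≅ Z.
  H_1: rank ker ∂_1 − rank ∂_2 = (24 − 7) − 15 = 2, and the invariant factors of ∂_2 are all 1, so H_1 ≅ Z^2.
  H_2: rank ker ∂_2 − rank ∂_3 = (16 − 15) − 0 = 1, and there is no ∂_3, so H_2 ≅ Z.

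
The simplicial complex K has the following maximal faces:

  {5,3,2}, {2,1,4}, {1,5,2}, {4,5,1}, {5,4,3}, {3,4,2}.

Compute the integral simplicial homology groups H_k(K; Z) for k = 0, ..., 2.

K has 5 vertices, 9 edges, 6 triangles.
rank ∂_0 = 0, rank ∂_1 = 4 ⇒ b_0 = 5 − 0 − 4 = 1; all invariant factors of ∂_1 are 1 so no torsion. So H_0 = Z.
rank ∂_1 = 4, rank ∂_2 = 5 ⇒ b_1 = 9 − 4 − 5 = 0; all invariant factors of ∂_2 are 1 so no torsion. So H_1 = 0.
rank ∂_2 = 5, rank ∂_3 = 0 ⇒ b_2 = 6 − 5 − 0 = 1. So H_2 = Z.

H_0 = Z,  H_1 = 0,  H_2 = Z.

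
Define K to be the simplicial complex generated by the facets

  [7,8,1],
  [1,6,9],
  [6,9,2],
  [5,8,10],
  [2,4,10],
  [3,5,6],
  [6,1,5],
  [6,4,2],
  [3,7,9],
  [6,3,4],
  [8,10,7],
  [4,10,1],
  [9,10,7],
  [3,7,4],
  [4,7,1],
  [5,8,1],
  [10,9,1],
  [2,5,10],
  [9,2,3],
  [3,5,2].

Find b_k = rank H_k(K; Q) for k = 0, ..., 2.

We work with the vertex ordering 1 < 2 < 3 < 4 < 5 < 6 < 7 < 8 < 9 < 10. The simplices of K, each written with vertices in increasing order, are:

  0-simplices (10): [1], [2], [3], [4], [5], [6], [7], [8], [9], [10]
  1-simplices (30): (30 of them)
  2-simplices (20): (20 of them)

Hence C_0 ≅ Z^10, C_1 ≅ Z^30, C_2 ≅ Z^20.

The boundary map ∂_1: C_1 → C_0 maps an edge to its endpoints' difference, ∂[p,q] = q − p. For instance
  ∂[2,6] = [6] − [2].
The 10×30 boundary matrix has rank 9 and Smith normal form diag(1,1,1,1,1,1,1,1,1).

Boundary ∂_2: C_2 → C_1 acts by ∂[p,q,r] = [q,r] − [p,r] + [p,q]. For instance
  ∂[2,3,5] = [3,5] − [2,5] + [2,3],
  ∂[3,7,9] = [7,9] − [3,9] + [3,7].
This gives a 30×20 integer matrix of rank 20; reducing to Smith normal form yields diagonal entries (1,1,1,1,1,1,1,1,1,1,1,1,1,1,1,1,1,1,1,2).

Reading off H_k = ker ∂_k / im ∂_{k+1}:

  H_0: rank C_0 − rank ∂_1 = 10 − 9 = 1, and the invariant factors of ∂_1 are all 1, so H_0 ≅ Z.
  H_1: rank ker ∂_1 − rank ∂_2 = (30 − 9) − 20 = 1, and ∂_2 has invariant factor 2 > 1, so H_1 ≅ Z ⊕ Z_2.
  H_2: rank ker ∂_2 − rank ∂_3 = (20 − 20) − 0 = 0, and there is no ∂_3, so H_2 ≅ 0.

(K is a triangulation of the Klein bottle.)

Hence the Betti numbers are b_0 = 1, b_1 = 1, b_2 = 0.

b_0 = 1, b_1 = 1, b_2 = 0.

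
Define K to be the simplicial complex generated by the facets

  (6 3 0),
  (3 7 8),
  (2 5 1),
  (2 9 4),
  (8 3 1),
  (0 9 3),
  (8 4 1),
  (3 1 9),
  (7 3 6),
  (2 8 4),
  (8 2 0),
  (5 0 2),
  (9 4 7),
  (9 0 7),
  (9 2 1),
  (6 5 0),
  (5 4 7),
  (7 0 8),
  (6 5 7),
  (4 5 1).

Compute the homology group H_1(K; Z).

H_1 ≅ Z ⊕ Z/2Z.

We work with the vertex ordering 0 < 1 < 2 < 3 < 4 < 5 < 6 < 7 < 8 < 9. The simplices of K, each written with vertices in increasing order, are:

  0-simplices (10): [0], [1], [2], [3], [4], [5], [6], [7], [8], [9]
  1-simplices (30): (30 of them)
  2-simplices (20): (20 of them)

so the chain groups are C_0 ≅ Z^10, C_1 ≅ Z^30, C_2 ≅ Z^20.

Boundary ∂_1: C_1 → C_0 maps an edge to its endpoints' difference, ∂[p,q] = q − p. For instance
  ∂[4,5] = [5] − [4].
This gives a 10×30 integer matrix of rank 9; reducing to Smith normal form yields diagonal entries (1,1,1,1,1,1,1,1,1).

∂_2: C_2 → C_1 sends each 2-simplex [p,q,r] to [q,r] − [p,r] + [p,q]. For instance
  ∂[1,2,9] = [2,9] − [1,9] + [1,2],
  ∂[0,5,6] = [5,6] − [0,6] + [0,5].
As a 30×20 matrix over Z this has rank 20, with invariant factors (1,1,1,1,1,1,1,1,1,1,1,1,1,1,1,1,1,1,1,2).

Now H_k = ker ∂_k / im ∂_{k+1}, so:

  H_1: rank ker ∂_1 − rank ∂_2 = (30 − 9) − 20 = 1, and ∂_2 has invariant factor 2 > 1, so H_1 = Z ⊕ Z/2Z.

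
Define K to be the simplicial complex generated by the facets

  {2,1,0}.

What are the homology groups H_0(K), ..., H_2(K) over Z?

H_0 ≅ Z,  H_1 = 0,  H_2 = 0.

K has 3 vertices, 3 edges, 1 triangle.
rank ∂_0 = 0, rank ∂_1 = 2 ⇒ b_0 = 3 − 0 − 2 = 1; all invariant factors of ∂_1 are 1 so no torsion. So H_0 = Z.
rank ∂_1 = 2, rank ∂_2 = 1 ⇒ b_1 = 3 − 2 − 1 = 0; all invariant factors of ∂_2 are 1 so no torsion. So H_1 = 0.
rank ∂_2 = 1, rank ∂_3 = 0 ⇒ b_2 = 1 − 1 − 0 = 0. So H_2 = 0.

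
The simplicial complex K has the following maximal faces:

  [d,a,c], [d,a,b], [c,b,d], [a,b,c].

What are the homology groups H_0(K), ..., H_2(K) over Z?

We work with the vertex ordering a < b < c < d. The simplices of K, each written with vertices in increasing order, are:

  0-simplices (4): a, b, c, d
  1-simplices (6): ab, ac, ad, bc, bd, cd
  2-simplices (4): abc, abd, acd, bcd

giving chain groups C_0 ≅ Z^4, C_1 ≅ Z^6, C_2 ≅ Z^4.

The boundary map ∂_1: C_1 → C_0 maps an edge to its endpoints' difference, ∂[p,q] = q − p. For instance
  ∂bc = c − b.
This gives a 4×6 integer matrix of rank 3; reducing to Smith normal form yields diagonal entries (1,1,1).

The boundary map ∂_2: C_2 → C_1 sends each 2-simplex [p,q,r] to [q,r] − [p,r] + [p,q]. For instance
  ∂abd = bd − ad + ab,
  ∂abc = bc − ac + ab.
The 6×4 boundary matrix has rank 3 and Smith normal form diag(1,1,1).

Reading off H_k = ker ∂_k / im ∂_{k+1}:

  H_0: rank C_0 − rank ∂_1 = 4 − 3 = 1, and the invariant factors of ∂_1 are all 1, so H_0 ≅ Z.
  H_1: rank ker ∂_1 − rank ∂_2 = (6 − 3) − 3 = 0, and the invariant factors of ∂_2 are all 1, so H_1 ≅ 0.
  H_2: rank ker ∂_2 − rank ∂_3 = (4 − 3) − 0 = 1, and there is no ∂_3, so H_2 ≅ Z.

As a check, the Euler characteristic is 4 − 6 + 4 = 2, which agrees with 1 − 0 + 1 = 2.
(K is a triangulation of the 2-sphere S^2.)

H_0 ≅ Z,  H_1 = 0,  H_2 ≅ Z.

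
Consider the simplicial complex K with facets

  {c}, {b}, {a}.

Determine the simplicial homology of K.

We work with the vertex ordering a < b < c. The simplices of K, each written with vertices in increasing order, are:

  0-simplices (3): a, b, c

giving chain groups C_0 ≅ Z^3.

Computing H_k = (kernel of ∂_k) / (image of ∂_{k+1}):

  H_0: rank C_0 − rank ∂_1 = 3 − 0 = 3, and there is no ∂_1, so H_0 ≅ Z^3.

H_0 = Z^3.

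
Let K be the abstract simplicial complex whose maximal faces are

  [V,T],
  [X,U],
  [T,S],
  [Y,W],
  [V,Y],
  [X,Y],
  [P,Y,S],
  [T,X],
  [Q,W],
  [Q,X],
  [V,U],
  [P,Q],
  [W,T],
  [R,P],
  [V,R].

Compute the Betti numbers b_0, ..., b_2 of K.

Fix the vertex order P < Q < R < S < T < U < V < W < X < Y and write every simplex with vertices in increasing order. Then dim K = 2 and the simplices of K are:

  0-simplices (10): P, Q, R, S, T, U, V, W, X, Y
  1-simplices (17): PQ, PR, PS, PY, QW, QX, RV, ST, SY, TV, TW, TX, UV, UX, VY, WY, XY
  2-simplices (1): PSY

Hence C_0 ≅ Z^10, C_1 ≅ Z^17, C_2 ≅ Z^1.

The boundary map ∂_1: C_1 → C_0 is given by ∂[p,q] = [q] − [p].
The 10×17 boundary matrix has rank 9 and Smith normal form diag(1,1,1,1,1,1,1,1,1).

∂_2: C_2 → C_1 sends each 2-simplex [p,q,r] to [q,r] − [p,r] + [p,q]. For instance
  ∂PSY = SY − PY + PS.
The resulting 17×1 matrix has rank 1, and its Smith normal form has invariant factors (1).

Now H_k = ker ∂_k / im ∂_{k+1}, so:

  H_0: rank C_0 − rank ∂_1 = 10 − 9 = 1, and the invariant factors of ∂_1 are all 1, so H_0 ≅ Z.
  H_1: rank ker ∂_1 − rank ∂_2 = (17 − 9) − 1 = 7, and the invariant factors of ∂_2 are all 1, so H_1 ≅ Z^7.
  H_2: rank ker ∂_2 − rank ∂_3 = (1 − 1) − 0 = 0, and there is no ∂_3, so H_2 ≅ 0.

As a check, the Euler characteristic is 10 − 17 + 1 = -6, which agrees with 1 − 7 + 0 = -6.

Hence the Betti numbers are b_0 = 1, b_1 = 7, b_2 = 0.

b_0 = 1, b_1 = 7, b_2 = 0.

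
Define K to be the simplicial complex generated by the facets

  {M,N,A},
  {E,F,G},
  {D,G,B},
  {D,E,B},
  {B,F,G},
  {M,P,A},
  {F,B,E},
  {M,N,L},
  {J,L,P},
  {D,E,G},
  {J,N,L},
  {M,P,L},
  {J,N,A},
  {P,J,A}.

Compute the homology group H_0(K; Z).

Order the vertices as A < B < D < E < F < G < J < L < M < N < P. Listing each simplex with vertices in this order, K has dimension 2 with simplices:

  0-simplices (11): A, B, D, E, F, G, J, L, M, N, P
  1-simplices (21): AJ, AM, AN, AP, BD, BE, BF, BG, DE, DG, EF, EG, FG, JL, JN, JP, LM, LN, LP, MN, MP
  2-simplices (14): AJN, AJP, AMN, AMP, BDE, BDG, BEF, BFG, DEG, EFG, JLN, JLP, LMN, LMP

giving chain groups C_0 ≅ Z^11, C_1 ≅ Z^21, C_2 ≅ Z^14.

Boundary ∂_1: C_1 → C_0 maps an edge to its endpoints' difference, ∂[p,q] = q − p. For instance
  ∂BF = F − B.
The resulting 11×21 matrix has rank 9, and its Smith normal form has invariant factors (1,1,1,1,1,1,1,1,1).

∂_2: C_2 → C_1 acts by ∂[p,q,r] = [q,r] − [p,r] + [p,q]. For instance
  ∂BDE = DE − BE + BD,
  ∂AMP = MP − AP + AM.
The resulting 21×14 matrix has rank 12, and its Smith normal form has invariant factors (1,1,1,1,1,1,1,1,1,1,1,1).

Reading off H_k = ker ∂_k / im ∂_{k+1}:

  H_0: rank C_0 − rank ∂_1 = 11 − 9 = 2, and the invariant factors of ∂_1 are all 1, so H_0 = Z^2.

H_0 ≅ Z^2.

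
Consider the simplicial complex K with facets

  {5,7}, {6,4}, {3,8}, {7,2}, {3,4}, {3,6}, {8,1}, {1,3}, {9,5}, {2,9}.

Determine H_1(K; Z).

H_1 = Z^3.

Take the total order 1 < 2 < 3 < 4 < 5 < 6 < 7 < 8 < 9 on the vertex set. Then K (dimension 1) consists of the simplices:

  0-simplices (9): [1], [2], [3], [4], [5], [6], [7], [8], [9]
  1-simplices (10): [1,3], [1,8], [2,7], [2,9], [3,4], [3,6], [3,8], [4,6], [5,7], [5,9]

so the chain groups are C_0 ≅ Z^9, C_1 ≅ Z^10.

Boundary ∂_1: C_1 → C_0 is given by ∂[p,q] = [q] − [p]. For instance
  ∂[2,7] = [7] − [2].
The 9×10 boundary matrix has rank 7 and Smith normal form diag(1,1,1,1,1,1,1).

Reading off H_k = ker ∂_k / im ∂_{k+1}:

  H_1: rank ker ∂_1 − rank ∂_2 = (10 − 7) − 0 = 3, and there is no ∂_2, so H_1 ≅ Z^3.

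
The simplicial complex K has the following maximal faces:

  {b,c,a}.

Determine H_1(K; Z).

Fix the vertex order a < b < c and write every simplex with vertices in increasing order. Then dim K = 2 and the simplices of K are:

  0-simplices (3): a, b, c
  1-simplices (3): ab, ac, bc
  2-simplices (1): abc

giving chain groups C_0 ≅ Z^3, C_1 ≅ Z^3, C_2 ≅ Z^1.

The boundary map ∂_1: C_1 → C_0 sends each edge [p,q] (with p < q) to q − p.
This gives a 3×3 integer matrix of rank 2; reducing to Smith normal form yields diagonal entries (1,1).

The boundary map ∂_2: C_2 → C_1 maps a triangle to the signed sum of its edges. For instance
  ∂abc = bc − ac + ab.
As a 3×1 matrix over Z this has rank 1, with invariant factors (1).

Computing H_k = (kernel of ∂_k) / (image of ∂_{k+1}):

  H_1: rank ker ∂_1 − rank ∂_2 = (3 − 2) − 1 = 0, and the invariant factors of ∂_2 are all 1, so H_1 = 0.

H_1 ≅ 0.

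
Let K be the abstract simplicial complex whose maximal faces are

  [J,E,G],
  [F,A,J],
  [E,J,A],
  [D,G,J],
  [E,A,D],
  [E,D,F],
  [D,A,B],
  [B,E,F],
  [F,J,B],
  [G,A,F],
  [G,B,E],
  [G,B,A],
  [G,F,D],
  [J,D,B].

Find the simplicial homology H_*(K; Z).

Fix the vertex order A < B < D < E < F < G < J and write every simplex with vertices in increasing order. Then dim K = 2 and the simplices of K are:

  0-simplices (7): A, B, D, E, F, G, J
  1-simplices (21): AB, AD, AE, AF, AG, AJ, BD, BE, BF, BG, BJ, DE, DF, DG, DJ, EF, EG, EJ, FG, FJ, GJ
  2-simplices (14): ABD, ABG, ADE, AEJ, AFG, AFJ, BDJ, BEF, BEG, BFJ, DEF, DFG, DGJ, EGJ

so the chain groups are C_0 ≅ Z^7, C_1 ≅ Z^21, C_2 ≅ Z^14.

Boundary ∂_1: C_1 → C_0 sends each edge [p,q] (with p < q) to q − p. For instance
  ∂DE = E − D.
The 7×21 boundary matrix has rank 6 and Smith normal form diag(1,1,1,1,1,1).

The boundary map ∂_2: C_2 → C_1 sends each 2-simplex [p,q,r] to [q,r] − [p,r] + [p,q]. For instance
  ∂BDJ = DJ − BJ + BD,
  ∂BFJ = FJ − BJ + BF.
As a 21×14 matrix over Z this has rank 13, with invariant factors (1,1,1,1,1,1,1,1,1,1,1,1,1).

Now H_k = ker ∂_k / im ∂_{k+1}, so:

  H_0: rank C_0 − rank ∂_1 = 7 − 6 = 1, and the invariant factors of ∂_1 are all 1, so H_0 ≅ Z.
  H_1: rank ker ∂_1 − rank ∂_2 = (21 − 6) − 13 = 2, and the invariant factors of ∂_2 are all 1, so H_1 ≅ Z^2.
  H_2: rank ker ∂_2 − rank ∂_3 = (14 − 13) − 0 = 1, and there is no ∂_3, so H_2 ≅ Z.

H_0 = Z,  H_1 = Z^2,  H_2 = Z.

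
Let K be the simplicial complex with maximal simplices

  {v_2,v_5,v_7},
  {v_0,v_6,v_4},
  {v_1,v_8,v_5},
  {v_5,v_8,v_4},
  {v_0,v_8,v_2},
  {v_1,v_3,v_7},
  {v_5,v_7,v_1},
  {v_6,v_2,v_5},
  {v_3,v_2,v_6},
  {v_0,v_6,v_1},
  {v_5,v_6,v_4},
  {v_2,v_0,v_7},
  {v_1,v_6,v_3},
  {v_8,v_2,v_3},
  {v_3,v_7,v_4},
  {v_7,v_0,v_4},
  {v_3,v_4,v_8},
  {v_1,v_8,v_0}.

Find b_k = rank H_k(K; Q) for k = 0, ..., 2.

b_0 = 1, b_1 = 2, b_2 = 1.

Order the vertices as v_0 < v_1 < v_2 < v_3 < v_4 < v_5 < v_6 < v_7 < v_8. Listing each simplex with vertices in this order, K has dimension 2 with simplices:

  0-simplices (9): [v_0], [v_1], [v_2], [v_3], [v_4], [v_5], [v_6], [v_7], [v_8]
  1-simplices (27): (27 of them)
  2-simplices (18): (18 of them)

giving chain groups C_0 ≅ Z^9, C_1 ≅ Z^27, C_2 ≅ Z^18.

Boundary ∂_1: C_1 → C_0 is given by ∂[p,q] = [q] − [p]. For instance
  ∂[v_1,v_6] = [v_6] − [v_1].
As a 9×27 matrix over Z this has rank 8, with invariant factors (1,1,1,1,1,1,1,1).

The boundary map ∂_2: C_2 → C_1 acts by ∂[p,q,r] = [q,r] − [p,r] + [p,q]. For instance
  ∂[v_4,v_5,v_8] = [v_5,v_8] − [v_4,v_8] + [v_4,v_5],
  ∂[v_3,v_4,v_8] = [v_4,v_8] − [v_3,v_8] + [v_3,v_4].
The 27×18 boundary matrix has rank 17 and Smith normal form diag(1,1,1,1,1,1,1,1,1,1,1,1,1,1,1,1,1).

Reading off H_k = ker ∂_k / im ∂_{k+1}:

  H_0: rank C_0 − rank ∂_1 = 9 − 8 = 1, and the invariant factors of ∂_1 are all 1, so H_0 ≅ Z.
  H_1: rank ker ∂_1 − rank ∂_2 = (27 − 8) − 17 = 2, and the invariant factors of ∂_2 are all 1, so H_1 ≅ Z^2.
  H_2: rank ker ∂_2 − rank ∂_3 = (18 − 17) − 0 = 1, and there is no ∂_3, so H_2 ≅ Z.

(K is a triangulation of the torus T^2.)

Hence the Betti numbers are b_0 = 1, b_1 = 2, b_2 = 1.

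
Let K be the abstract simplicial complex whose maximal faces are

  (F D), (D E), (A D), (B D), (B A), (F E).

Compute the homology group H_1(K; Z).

Take the total order A < B < D < E < F on the vertex set. Then K (dimension 1) consists of the simplices:

  0-simplices (5): A, B, D, E, F
  1-simplices (6): AB, AD, BD, DE, DF, EF

giving chain groups C_0 ≅ Z^5, C_1 ≅ Z^6.

∂_1: C_1 → C_0 maps an edge to its endpoints' difference, ∂[p,q] = q − p. For instance
  ∂EF = F − E.
The 5×6 boundary matrix has rank 4 and Smith normal form diag(1,1,1,1).

Computing H_k = (kernel of ∂_k) / (image of ∂_{k+1}):

  H_1: rank ker ∂_1 − rank ∂_2 = (6 − 4) − 0 = 2, and there is no ∂_2, so H_1 = Z^2.

H_1 ≅ Z^2.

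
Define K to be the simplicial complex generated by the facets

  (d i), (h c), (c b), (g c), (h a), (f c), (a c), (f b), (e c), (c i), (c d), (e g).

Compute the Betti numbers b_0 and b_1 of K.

K has 9 vertices, 12 edges.
rank ∂_0 = 0, rank ∂_1 = 8 ⇒ b_0 = 9 − 0 − 8 = 1; all invariant factors of ∂_1 are 1 so no torsion. So H_0 = Z.
rank ∂_1 = 8, rank ∂_2 = 0 ⇒ b_1 = 12 − 8 − 0 = 4. So H_1 = Z^4.

b_0 = 1, b_1 = 4.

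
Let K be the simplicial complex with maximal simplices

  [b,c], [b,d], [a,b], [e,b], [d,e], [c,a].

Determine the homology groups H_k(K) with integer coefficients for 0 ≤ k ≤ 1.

Fix the vertex order a < b < c < d < e and write every simplex with vertices in increasing order. Then dim K = 1 and the simplices of K are:

  0-simplices (5): a, b, c, d, e
  1-simplices (6): ab, ac, bc, bd, be, de

so the chain groups are C_0 ≅ Z^5, C_1 ≅ Z^6.

∂_1: C_1 → C_0 is given by ∂[p,q] = [q] − [p].
The resulting 5×6 matrix has rank 4, and its Smith normal form has invariant factors (1,1,1,1).

From H_k ≅ ker(∂_k) / im(∂_{k+1}) we obtain:

  H_0: rank C_0 − rank ∂_1 = 5 − 4 = 1, and the invariant factors of ∂_1 are all 1, so H_0 = Z.
  H_1: rank ker ∂_1 − rank ∂_2 = (6 − 4) − 0 = 2, and there is no ∂_2, so H_1 = Z^2.

H_0 ≅ Z,  H_1 ≅ Z^2.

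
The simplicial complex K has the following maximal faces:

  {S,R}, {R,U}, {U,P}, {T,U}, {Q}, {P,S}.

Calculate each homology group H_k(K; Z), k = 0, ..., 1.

K has 6 vertices, 5 edges.
rank ∂_0 = 0, rank ∂_1 = 4 ⇒ b_0 = 6 − 0 − 4 = 2; all invariant factors of ∂_1 are 1 so no torsion. So H_0 = Z^2.
rank ∂_1 = 4, rank ∂_2 = 0 ⇒ b_1 = 5 − 4 − 0 = 1. So H_1 = Z.

H_0 ≅ Z^2,  H_1 ≅ Z.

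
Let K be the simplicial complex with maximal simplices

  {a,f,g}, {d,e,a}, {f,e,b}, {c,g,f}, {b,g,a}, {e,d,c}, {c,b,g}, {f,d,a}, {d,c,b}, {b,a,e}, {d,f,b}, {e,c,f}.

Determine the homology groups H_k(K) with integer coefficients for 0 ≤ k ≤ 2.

Take the total order a < b < c < d < e < f < g on the vertex set. Then K (dimension 2) consists of the simplices:

  0-simplices (7): a, b, c, d, e, f, g
  1-simplices (18): ab, ad, ae, af, ag, bc, bd, be, bf, bg, cd, ce, cf, cg, de, df, ef, fg
  2-simplices (12): abe, abg, ade, adf, afg, bcd, bcg, bdf, bef, cde, cef, cfg

Hence C_0 ≅ Z^7, C_1 ≅ Z^18, C_2 ≅ Z^12.

The boundary map ∂_1: C_1 → C_0 sends each edge [p,q] (with p < q) to q − p.
As a 7×18 matrix over Z this has rank 6, with invariant factors (1,1,1,1,1,1).

The boundary map ∂_2: C_2 → C_1 acts by ∂[p,q,r] = [q,r] − [p,r] + [p,q]. For instance
  ∂abg = bg − ag + ab,
  ∂adf = df − af + ad.
The 18×12 boundary matrix has rank 12 and Smith normal form diag(1,1,1,1,1,1,1,1,1,1,1,2).

Reading off H_k = ker ∂_k / im ∂_{k+1}:

  H_0: rank C_0 − rank ∂_1 = 7 − 6 = 1, and the invariant factors of ∂_1 are all 1, so H_0 ≅ Z.
  H_1: rank ker ∂_1 − rank ∂_2 = (18 − 6) − 12 = 0, and ∂_2 has invariant factor 2 > 1, so H_1 ≅ Z/2.
  H_2: rank ker ∂_2 − rank ∂_3 = (12 − 12) − 0 = 0, and there is no ∂_3, so H_2 ≅ 0.

As a check, the Euler characteristic is 7 − 18 + 12 = 1, which agrees with 1 − 0 + 0 = 1.
(K is a triangulation of the real projective plane RP^2.)

H_0 ≅ Z,  H_1 ≅ Z/2,  H_2 = 0.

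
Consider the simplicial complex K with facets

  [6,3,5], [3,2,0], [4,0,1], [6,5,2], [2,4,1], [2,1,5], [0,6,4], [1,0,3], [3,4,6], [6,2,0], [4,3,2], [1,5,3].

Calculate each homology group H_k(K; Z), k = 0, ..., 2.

We work with the vertex ordering 0 < 1 < 2 < 3 < 4 < 5 < 6. The simplices of K, each written with vertices in increasing order, are:

  0-simplices (7): [0], [1], [2], [3], [4], [5], [6]
  1-simplices (18): [0,1], [0,2], [0,3], [0,4], [0,6], [1,2], [1,3], [1,4], [1,5], [2,3], [2,4], [2,5], [2,6], [3,4], [3,5], [3,6], [4,6], [5,6]
  2-simplices (12): [0,1,3], [0,1,4], [0,2,3], [0,2,6], [0,4,6], [1,2,4], [1,2,5], [1,3,5], [2,3,4], [2,5,6], [3,4,6], [3,5,6]

Hence C_0 ≅ Z^7, C_1 ≅ Z^18, C_2 ≅ Z^12.

The boundary map ∂_1: C_1 → C_0 is given by ∂[p,q] = [q] − [p]. For instance
  ∂[1,3] = [3] − [1].
The 7×18 boundary matrix has rank 6 and Smith normal form diag(1,1,1,1,1,1).

∂_2: C_2 → C_1 acts by ∂[p,q,r] = [q,r] − [p,r] + [p,q]. For instance
  ∂[0,1,3] = [1,3] − [0,3] + [0,1],
  ∂[1,2,5] = [2,5] − [1,5] + [1,2].
The 18×12 boundary matrix has rank 12 and Smith normal form diag(1,1,1,1,1,1,1,1,1,1,1,2).

Now H_k = ker ∂_k / im ∂_{k+1}, so:

  H_0: rank C_0 − rank ∂_1 = 7 − 6 = 1, and the invariant factors of ∂_1 are all 1, so H_0 ≅ Z.
  H_1: rank ker ∂_1 − rank ∂_2 = (18 − 6) − 12 = 0, and ∂_2 has invariant factor 2 > 1, so H_1 ≅ Z/2.
  H_2: rank ker ∂_2 − rank ∂_3 = (12 − 12) − 0 = 0, and there is no ∂_3, so H_2 ≅ 0.

As a check, the Euler characteristic is 7 − 18 + 12 = 1, which agrees with 1 − 0 + 0 = 1.
(K is a triangulation of the real projective plane RP^2.)

H_0 = Z,  H_1 = Z/2,  H_2 = 0.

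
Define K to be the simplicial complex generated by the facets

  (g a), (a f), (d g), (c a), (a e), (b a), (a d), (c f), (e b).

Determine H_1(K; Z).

H_1 ≅ Z^3.

We work with the vertex ordering a < b < c < d < e < f < g. The simplices of K, each written with vertices in increasing order, are:

  0-simplices (7): a, b, c, d, e, f, g
  1-simplices (9): ab, ac, ad, ae, af, ag, be, cf, dg

Hence C_0 ≅ Z^7, C_1 ≅ Z^9.

The boundary map ∂_1: C_1 → C_0 is given by ∂[p,q] = [q] − [p]. For instance
  ∂cf = f − c.
The 7×9 boundary matrix has rank 6 and Smith normal form diag(1,1,1,1,1,1).

Reading off H_k = ker ∂_k / im ∂_{k+1}:

  H_1: rank ker ∂_1 − rank ∂_2 = (9 − 6) − 0 = 3, and there is no ∂_2, so H_1 = Z^3.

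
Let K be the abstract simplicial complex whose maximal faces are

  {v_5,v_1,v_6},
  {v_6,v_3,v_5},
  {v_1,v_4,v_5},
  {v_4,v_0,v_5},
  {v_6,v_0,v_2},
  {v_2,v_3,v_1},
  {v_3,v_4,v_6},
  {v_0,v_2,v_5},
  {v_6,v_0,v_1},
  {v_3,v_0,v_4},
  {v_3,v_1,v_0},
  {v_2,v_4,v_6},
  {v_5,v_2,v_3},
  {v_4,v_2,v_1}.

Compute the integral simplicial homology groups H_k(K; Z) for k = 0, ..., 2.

Take the total order v_0 < v_1 < v_2 < v_3 < v_4 < v_5 < v_6 on the vertex set. Then K (dimension 2) consists of the simplices:

  0-simplices (7): [v_0], [v_1], [v_2], [v_3], [v_4], [v_5], [v_6]
  1-simplices (21): (21 of them)
  2-simplices (14): (14 of them)

so the chain groups are C_0 ≅ Z^7, C_1 ≅ Z^21, C_2 ≅ Z^14.

∂_1: C_1 → C_0 maps an edge to its endpoints' difference, ∂[p,q] = q − p.
As a 7×21 matrix over Z this has rank 6, with invariant factors (1,1,1,1,1,1).

Boundary ∂_2: C_2 → C_1 maps a triangle to the signed sum of its edges. For instance
  ∂[v_3,v_4,v_6] = [v_4,v_6] − [v_3,v_6] + [v_3,v_4],
  ∂[v_1,v_4,v_5] = [v_4,v_5] − [v_1,v_5] + [v_1,v_4].
This gives a 21×14 integer matrix of rank 13; reducing to Smith normal form yields diagonal entries (1,1,1,1,1,1,1,1,1,1,1,1,1).

Reading off H_k = ker ∂_k / im ∂_{k+1}:

  H_0: rank C_0 − rank ∂_1 = 7 − 6 = 1, and the invariant factors of ∂_1 are all 1, so H_0 ≅ Z.
  H_1: rank ker ∂_1 − rank ∂_2 = (21 − 6) − 13 = 2, and the invariant factors of ∂_2 are all 1, so H_1 ≅ Z^2.
  H_2: rank ker ∂_2 − rank ∂_3 = (14 − 13) − 0 = 1, and there is no ∂_3, so H_2 ≅ Z.

As a check, the Euler characteristic is 7 − 21 + 14 = 0, which agrees with 1 − 2 + 1 = 0.

H_0 ≅ Z,  H_1 ≅ Z^2,  H_2 ≅ Z.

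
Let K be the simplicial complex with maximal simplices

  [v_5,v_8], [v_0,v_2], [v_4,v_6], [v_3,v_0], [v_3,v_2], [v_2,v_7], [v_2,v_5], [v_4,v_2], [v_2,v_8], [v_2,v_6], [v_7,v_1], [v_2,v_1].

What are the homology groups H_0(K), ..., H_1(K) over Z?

We work with the vertex ordering v_0 < v_1 < v_2 < v_3 < v_4 < v_5 < v_6 < v_7 < v_8. The simplices of K, each written with vertices in increasing order, are:

  0-simplices (9): [v_0], [v_1], [v_2], [v_3], [v_4], [v_5], [v_6], [v_7], [v_8]
  1-simplices (12): [v_0,v_2], [v_0,v_3], [v_1,v_2], [v_1,v_7], [v_2,v_3], [v_2,v_4], [v_2,v_5], [v_2,v_6], [v_2,v_7], [v_2,v_8], [v_4,v_6], [v_5,v_8]

Hence C_0 ≅ Z^9, C_1 ≅ Z^12.

∂_1: C_1 → C_0 maps an edge to its endpoints' difference, ∂[p,q] = q − p.
The 9×12 boundary matrix has rank 8 and Smith normal form diag(1,1,1,1,1,1,1,1).

Now H_k = ker ∂_k / im ∂_{k+1}, so:

  H_0: rank C_0 − rank ∂_1 = 9 − 8 = 1, and the invariant factors of ∂_1 are all 1, so H_0 ≅ Z.
  H_1: rank ker ∂_1 − rank ∂_2 = (12 − 8) − 0 = 4, and there is no ∂_2, so H_1 ≅ Z^4.

As a check, the Euler characteristic is 9 − 12 = -3, which agrees with 1 − 4 = -3.
(K is a triangulation of a wedge of 4 circles.)

H_0 ≅ Z,  H_1 ≅ Z^4.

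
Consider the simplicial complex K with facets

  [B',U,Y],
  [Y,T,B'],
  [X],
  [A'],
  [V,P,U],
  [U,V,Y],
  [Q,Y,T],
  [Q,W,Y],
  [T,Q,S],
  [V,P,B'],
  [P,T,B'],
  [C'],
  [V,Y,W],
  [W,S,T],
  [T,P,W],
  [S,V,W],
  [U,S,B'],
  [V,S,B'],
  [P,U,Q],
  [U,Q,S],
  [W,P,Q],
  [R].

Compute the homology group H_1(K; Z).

H_1 ≅ Z ⊕ Z/2Z.

Order the vertices as P < Q < R < S < T < U < V < W < X < Y < A' < B' < C'. Listing each simplex with vertices in this order, K has dimension 2 with simplices:

  0-simplices (13): [P], [Q], [R], [S], [T], [U], [V], [W], [X], [Y], [A'], [B'], [C']
  1-simplices (27): (27 of them)
  2-simplices (18): (18 of them)

giving chain groups C_0 ≅ Z^13, C_1 ≅ Z^27, C_2 ≅ Z^18.

The boundary map ∂_1: C_1 → C_0 maps an edge to its endpoints' difference, ∂[p,q] = q − p. For instance
  ∂[U,Y] = [Y] − [U].
The 13×27 boundary matrix has rank 8 and Smith normal form diag(1,1,1,1,1,1,1,1).

Boundary ∂_2: C_2 → C_1 maps a triangle to the signed sum of its edges. For instance
  ∂[P,T,B'] = [T,B'] − [P,B'] + [P,T],
  ∂[Q,S,T] = [S,T] − [Q,T] + [Q,S].
The resulting 27×18 matrix has rank 18, and its Smith normal form has invariant factors (1,1,1,1,1,1,1,1,1,1,1,1,1,1,1,1,1,2).

Computing H_k = (kernel of ∂_k) / (image of ∂_{k+1}):

  H_1: rank ker ∂_1 − rank ∂_2 = (27 − 8) − 18 = 1, and ∂_2 has invariant factor 2 > 1, so H_1 ≅ Z ⊕ Z/2Z.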